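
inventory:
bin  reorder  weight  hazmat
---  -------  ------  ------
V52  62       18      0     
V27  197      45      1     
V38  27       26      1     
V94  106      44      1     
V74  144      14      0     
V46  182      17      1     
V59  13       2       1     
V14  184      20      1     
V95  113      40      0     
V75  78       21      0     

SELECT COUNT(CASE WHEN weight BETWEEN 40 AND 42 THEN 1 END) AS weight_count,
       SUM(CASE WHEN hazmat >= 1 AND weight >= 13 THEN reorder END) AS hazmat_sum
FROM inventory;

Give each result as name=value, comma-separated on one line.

weight_count=1, hazmat_sum=696

[weight_count: weight BETWEEN 40 AND 42]
bin=V52: ✗
bin=V27: ✗
bin=V38: ✗
bin=V94: ✗
bin=V74: ✗
bin=V46: ✗
bin=V59: ✗
bin=V14: ✗
bin=V95: ✓ → 1
bin=V75: ✗
weight_count = COUNT(1) = 1
—
[hazmat_sum: hazmat >= 1 AND weight >= 13]
bin=V52: ✗
bin=V27: ✓ → 197
bin=V38: ✓ → 27
bin=V94: ✓ → 106
bin=V74: ✗
bin=V46: ✓ → 182
bin=V59: ✗
bin=V14: ✓ → 184
bin=V95: ✗
bin=V75: ✗
hazmat_sum = 197 + 27 + 106 + 182 + 184 = 696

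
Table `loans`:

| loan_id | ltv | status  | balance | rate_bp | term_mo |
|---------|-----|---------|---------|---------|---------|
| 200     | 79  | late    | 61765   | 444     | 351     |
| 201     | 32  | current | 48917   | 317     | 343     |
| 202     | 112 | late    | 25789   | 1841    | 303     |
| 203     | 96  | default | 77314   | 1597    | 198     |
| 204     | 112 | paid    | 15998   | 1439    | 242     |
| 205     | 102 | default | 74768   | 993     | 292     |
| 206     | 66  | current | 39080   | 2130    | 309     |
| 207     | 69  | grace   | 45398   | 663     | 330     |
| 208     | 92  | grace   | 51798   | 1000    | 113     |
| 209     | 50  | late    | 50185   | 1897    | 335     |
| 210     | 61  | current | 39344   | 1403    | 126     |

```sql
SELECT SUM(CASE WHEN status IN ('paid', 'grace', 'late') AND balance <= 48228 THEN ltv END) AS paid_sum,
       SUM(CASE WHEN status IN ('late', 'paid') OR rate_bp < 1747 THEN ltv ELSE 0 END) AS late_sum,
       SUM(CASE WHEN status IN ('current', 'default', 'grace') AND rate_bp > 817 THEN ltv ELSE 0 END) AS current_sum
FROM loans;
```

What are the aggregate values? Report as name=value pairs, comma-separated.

paid_sum=293, late_sum=805, current_sum=417

[paid_sum: status IN ('paid', 'grace', 'late') AND balance <= 48228]
loan_id=200: ✗
loan_id=201: ✗
loan_id=202: ✓ → 112
loan_id=203: ✗
loan_id=204: ✓ → 112
loan_id=205: ✗
loan_id=206: ✗
loan_id=207: ✓ → 69
loan_id=208: ✗
loan_id=209: ✗
loan_id=210: ✗
paid_sum = 112 + 112 + 69 = 293
—
[late_sum: status IN ('late', 'paid') OR rate_bp < 1747]
loan_id=200: ✓ → 79
loan_id=201: ✓ → 32
loan_id=202: ✓ → 112
loan_id=203: ✓ → 96
loan_id=204: ✓ → 112
loan_id=205: ✓ → 102
loan_id=206: ✗
loan_id=207: ✓ → 69
loan_id=208: ✓ → 92
loan_id=209: ✓ → 50
loan_id=210: ✓ → 61
late_sum = 79 + 32 + 112 + 96 + 112 + 102 + 69 + 92 + 50 + 61 = 805
—
[current_sum: status IN ('current', 'default', 'grace') AND rate_bp > 817]
loan_id=200: ✗
loan_id=201: ✗
loan_id=202: ✗
loan_id=203: ✓ → 96
loan_id=204: ✗
loan_id=205: ✓ → 102
loan_id=206: ✓ → 66
loan_id=207: ✗
loan_id=208: ✓ → 92
loan_id=209: ✗
loan_id=210: ✓ → 61
current_sum = 96 + 102 + 66 + 92 + 61 = 417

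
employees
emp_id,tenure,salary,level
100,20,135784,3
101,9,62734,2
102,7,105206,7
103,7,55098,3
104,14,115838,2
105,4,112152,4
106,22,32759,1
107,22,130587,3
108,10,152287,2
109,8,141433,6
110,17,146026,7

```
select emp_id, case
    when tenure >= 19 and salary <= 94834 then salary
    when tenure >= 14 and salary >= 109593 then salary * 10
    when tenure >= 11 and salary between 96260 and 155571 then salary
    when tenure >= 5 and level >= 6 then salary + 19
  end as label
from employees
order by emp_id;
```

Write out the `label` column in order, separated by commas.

emp_id=100: tenure >= 14 and salary >= 109593 → 1357840
emp_id=101: (no match → NULL) → NULL
emp_id=102: tenure >= 5 and level >= 6 → 105225
emp_id=103: (no match → NULL) → NULL
emp_id=104: tenure >= 14 and salary >= 109593 → 1158380
emp_id=105: (no match → NULL) → NULL
emp_id=106: tenure >= 19 and salary <= 94834 → 32759
emp_id=107: tenure >= 14 and salary >= 109593 → 1305870
emp_id=108: (no match → NULL) → NULL
emp_id=109: tenure >= 5 and level >= 6 → 141452
emp_id=110: tenure >= 14 and salary >= 109593 → 1460260

1357840, NULL, 105225, NULL, 1158380, NULL, 32759, 1305870, NULL, 141452, 1460260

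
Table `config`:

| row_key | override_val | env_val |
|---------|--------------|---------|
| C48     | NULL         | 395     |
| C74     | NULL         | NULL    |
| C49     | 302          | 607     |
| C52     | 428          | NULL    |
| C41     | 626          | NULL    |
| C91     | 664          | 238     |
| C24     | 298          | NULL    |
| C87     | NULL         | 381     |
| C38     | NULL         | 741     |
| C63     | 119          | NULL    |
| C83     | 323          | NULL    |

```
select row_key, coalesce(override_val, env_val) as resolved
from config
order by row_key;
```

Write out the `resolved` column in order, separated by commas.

298, 741, 626, 395, 302, 428, 119, NULL, 323, 381, 664

row_key=C24: override_val=298 → 298
row_key=C38: override_val=NULL, env_val=741 → 741
row_key=C41: override_val=626 → 626
row_key=C48: override_val=NULL, env_val=395 → 395
row_key=C49: override_val=302 → 302
row_key=C52: override_val=428 → 428
row_key=C63: override_val=119 → 119
row_key=C74: override_val=NULL, env_val=NULL (all NULL) → NULL
row_key=C83: override_val=323 → 323
row_key=C87: override_val=NULL, env_val=381 → 381
row_key=C91: override_val=664 → 664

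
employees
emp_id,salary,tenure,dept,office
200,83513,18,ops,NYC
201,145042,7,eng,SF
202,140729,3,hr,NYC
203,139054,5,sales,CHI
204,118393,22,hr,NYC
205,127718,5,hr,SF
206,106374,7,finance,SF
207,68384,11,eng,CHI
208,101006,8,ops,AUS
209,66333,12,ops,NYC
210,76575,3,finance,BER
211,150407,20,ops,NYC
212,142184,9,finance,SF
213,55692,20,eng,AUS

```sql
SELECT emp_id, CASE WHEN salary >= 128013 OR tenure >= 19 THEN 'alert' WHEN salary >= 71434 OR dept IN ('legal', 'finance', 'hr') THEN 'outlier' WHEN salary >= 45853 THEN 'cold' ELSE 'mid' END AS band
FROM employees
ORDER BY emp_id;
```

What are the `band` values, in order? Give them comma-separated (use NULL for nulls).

outlier, alert, alert, alert, alert, outlier, outlier, cold, outlier, cold, outlier, alert, alert, alert

emp_id=200: salary >= 71434 OR dept IN ('legal', 'finance', 'hr') → outlier
emp_id=201: salary >= 128013 OR tenure >= 19 → alert
emp_id=202: salary >= 128013 OR tenure >= 19 → alert
emp_id=203: salary >= 128013 OR tenure >= 19 → alert
emp_id=204: salary >= 128013 OR tenure >= 19 → alert
emp_id=205: salary >= 71434 OR dept IN ('legal', 'finance', 'hr') → outlier
emp_id=206: salary >= 71434 OR dept IN ('legal', 'finance', 'hr') → outlier
emp_id=207: salary >= 45853 → cold
emp_id=208: salary >= 71434 OR dept IN ('legal', 'finance', 'hr') → outlier
emp_id=209: salary >= 45853 → cold
emp_id=210: salary >= 71434 OR dept IN ('legal', 'finance', 'hr') → outlier
emp_id=211: salary >= 128013 OR tenure >= 19 → alert
emp_id=212: salary >= 128013 OR tenure >= 19 → alert
emp_id=213: salary >= 128013 OR tenure >= 19 → alert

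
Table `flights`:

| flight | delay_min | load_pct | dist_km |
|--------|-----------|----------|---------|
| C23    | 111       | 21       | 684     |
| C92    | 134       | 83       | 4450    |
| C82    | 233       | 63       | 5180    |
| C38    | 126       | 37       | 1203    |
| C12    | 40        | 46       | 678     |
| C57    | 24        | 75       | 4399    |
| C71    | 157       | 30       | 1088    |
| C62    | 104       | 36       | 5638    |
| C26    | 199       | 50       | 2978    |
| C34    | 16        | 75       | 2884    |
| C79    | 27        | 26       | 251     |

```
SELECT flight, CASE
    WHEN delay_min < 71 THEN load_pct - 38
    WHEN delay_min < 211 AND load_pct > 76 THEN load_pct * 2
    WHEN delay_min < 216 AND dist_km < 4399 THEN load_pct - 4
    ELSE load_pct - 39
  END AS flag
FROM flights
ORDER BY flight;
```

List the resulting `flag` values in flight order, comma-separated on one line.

8, 17, 46, 37, 33, 37, -3, 26, -12, 24, 166

flight=C12: delay_min < 71 → 8
flight=C23: delay_min < 216 AND dist_km < 4399 → 17
flight=C26: delay_min < 216 AND dist_km < 4399 → 46
flight=C34: delay_min < 71 → 37
flight=C38: delay_min < 216 AND dist_km < 4399 → 33
flight=C57: delay_min < 71 → 37
flight=C62: ELSE → -3
flight=C71: delay_min < 216 AND dist_km < 4399 → 26
flight=C79: delay_min < 71 → -12
flight=C82: ELSE → 24
flight=C92: delay_min < 211 AND load_pct > 76 → 166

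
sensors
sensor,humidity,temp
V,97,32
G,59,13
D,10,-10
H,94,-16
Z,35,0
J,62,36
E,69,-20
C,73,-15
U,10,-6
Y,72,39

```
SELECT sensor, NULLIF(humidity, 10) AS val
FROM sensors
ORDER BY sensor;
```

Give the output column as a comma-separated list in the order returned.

73, NULL, 69, 59, 94, 62, NULL, 97, 72, 35

sensor=C: humidity=73 vs 10: differ → 73
sensor=D: humidity=10 vs 10: equal → NULL
sensor=E: humidity=69 vs 10: differ → 69
sensor=G: humidity=59 vs 10: differ → 59
sensor=H: humidity=94 vs 10: differ → 94
sensor=J: humidity=62 vs 10: differ → 62
sensor=U: humidity=10 vs 10: equal → NULL
sensor=V: humidity=97 vs 10: differ → 97
sensor=Y: humidity=72 vs 10: differ → 72
sensor=Z: humidity=35 vs 10: differ → 35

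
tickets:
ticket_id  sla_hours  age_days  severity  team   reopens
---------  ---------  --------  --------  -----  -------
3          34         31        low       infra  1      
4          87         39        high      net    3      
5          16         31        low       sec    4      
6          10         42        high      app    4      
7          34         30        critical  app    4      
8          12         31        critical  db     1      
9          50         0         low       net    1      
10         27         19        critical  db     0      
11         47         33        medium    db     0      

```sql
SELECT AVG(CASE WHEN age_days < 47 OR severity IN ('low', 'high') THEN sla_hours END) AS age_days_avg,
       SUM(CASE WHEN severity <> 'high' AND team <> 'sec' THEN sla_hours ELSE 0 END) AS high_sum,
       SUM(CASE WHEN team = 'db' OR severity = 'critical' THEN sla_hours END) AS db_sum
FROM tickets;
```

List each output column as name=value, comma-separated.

[age_days_avg: age_days < 47 OR severity IN ('low', 'high')]
ticket_id=3: ✓ → 34
ticket_id=4: ✓ → 87
ticket_id=5: ✓ → 16
ticket_id=6: ✓ → 10
ticket_id=7: ✓ → 34
ticket_id=8: ✓ → 12
ticket_id=9: ✓ → 50
ticket_id=10: ✓ → 27
ticket_id=11: ✓ → 47
age_days_avg = (34 + 87 + 16 + 10 + 34 + 12 + 50 + 27 + 47) / 9 = 35.2222222222
—
[high_sum: severity <> 'high' AND team <> 'sec']
ticket_id=3: ✓ → 34
ticket_id=4: ✗
ticket_id=5: ✗
ticket_id=6: ✗
ticket_id=7: ✓ → 34
ticket_id=8: ✓ → 12
ticket_id=9: ✓ → 50
ticket_id=10: ✓ → 27
ticket_id=11: ✓ → 47
high_sum = 34 + 34 + 12 + 50 + 27 + 47 = 204
—
[db_sum: team = 'db' OR severity = 'critical']
ticket_id=3: ✗
ticket_id=4: ✗
ticket_id=5: ✗
ticket_id=6: ✗
ticket_id=7: ✓ → 34
ticket_id=8: ✓ → 12
ticket_id=9: ✗
ticket_id=10: ✓ → 27
ticket_id=11: ✓ → 47
db_sum = 34 + 12 + 27 + 47 = 120

age_days_avg=35.2222222222, high_sum=204, db_sum=120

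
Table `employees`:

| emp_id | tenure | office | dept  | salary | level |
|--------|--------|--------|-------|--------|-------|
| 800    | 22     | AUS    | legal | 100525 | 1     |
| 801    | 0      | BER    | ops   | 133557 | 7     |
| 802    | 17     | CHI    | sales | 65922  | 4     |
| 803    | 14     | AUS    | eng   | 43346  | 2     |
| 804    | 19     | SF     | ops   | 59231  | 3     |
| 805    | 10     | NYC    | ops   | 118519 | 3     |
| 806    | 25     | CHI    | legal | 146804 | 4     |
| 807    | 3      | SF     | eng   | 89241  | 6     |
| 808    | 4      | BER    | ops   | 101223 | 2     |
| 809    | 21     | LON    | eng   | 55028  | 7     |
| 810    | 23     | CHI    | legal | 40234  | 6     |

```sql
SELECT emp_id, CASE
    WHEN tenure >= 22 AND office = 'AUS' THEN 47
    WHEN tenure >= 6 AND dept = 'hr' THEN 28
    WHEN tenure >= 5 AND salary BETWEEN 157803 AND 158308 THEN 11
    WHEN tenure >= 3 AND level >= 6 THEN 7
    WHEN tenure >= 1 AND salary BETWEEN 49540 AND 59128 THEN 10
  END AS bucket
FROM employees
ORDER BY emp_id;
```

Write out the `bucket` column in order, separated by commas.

emp_id=800: tenure >= 22 AND office = 'AUS' → 47
emp_id=801: (no match → NULL) → NULL
emp_id=802: (no match → NULL) → NULL
emp_id=803: (no match → NULL) → NULL
emp_id=804: (no match → NULL) → NULL
emp_id=805: (no match → NULL) → NULL
emp_id=806: (no match → NULL) → NULL
emp_id=807: tenure >= 3 AND level >= 6 → 7
emp_id=808: (no match → NULL) → NULL
emp_id=809: tenure >= 3 AND level >= 6 → 7
emp_id=810: tenure >= 3 AND level >= 6 → 7

47, NULL, NULL, NULL, NULL, NULL, NULL, 7, NULL, 7, 7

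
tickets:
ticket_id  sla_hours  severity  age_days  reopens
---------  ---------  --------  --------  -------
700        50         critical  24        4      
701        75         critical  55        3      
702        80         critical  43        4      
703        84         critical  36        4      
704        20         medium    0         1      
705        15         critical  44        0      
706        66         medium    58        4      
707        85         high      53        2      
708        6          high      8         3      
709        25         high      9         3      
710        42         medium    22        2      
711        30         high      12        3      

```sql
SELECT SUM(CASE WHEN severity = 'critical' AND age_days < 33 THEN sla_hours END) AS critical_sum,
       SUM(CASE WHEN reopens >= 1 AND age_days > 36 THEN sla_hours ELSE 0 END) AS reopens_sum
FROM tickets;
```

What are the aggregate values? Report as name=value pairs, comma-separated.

critical_sum=50, reopens_sum=306

[critical_sum: severity = 'critical' AND age_days < 33]
ticket_id=700: ✓ → 50
ticket_id=701: ✗
ticket_id=702: ✗
ticket_id=703: ✗
ticket_id=704: ✗
ticket_id=705: ✗
ticket_id=706: ✗
ticket_id=707: ✗
ticket_id=708: ✗
ticket_id=709: ✗
ticket_id=710: ✗
ticket_id=711: ✗
critical_sum = 50
—
[reopens_sum: reopens >= 1 AND age_days > 36]
ticket_id=700: ✗
ticket_id=701: ✓ → 75
ticket_id=702: ✓ → 80
ticket_id=703: ✗
ticket_id=704: ✗
ticket_id=705: ✗
ticket_id=706: ✓ → 66
ticket_id=707: ✓ → 85
ticket_id=708: ✗
ticket_id=709: ✗
ticket_id=710: ✗
ticket_id=711: ✗
reopens_sum = 75 + 80 + 66 + 85 = 306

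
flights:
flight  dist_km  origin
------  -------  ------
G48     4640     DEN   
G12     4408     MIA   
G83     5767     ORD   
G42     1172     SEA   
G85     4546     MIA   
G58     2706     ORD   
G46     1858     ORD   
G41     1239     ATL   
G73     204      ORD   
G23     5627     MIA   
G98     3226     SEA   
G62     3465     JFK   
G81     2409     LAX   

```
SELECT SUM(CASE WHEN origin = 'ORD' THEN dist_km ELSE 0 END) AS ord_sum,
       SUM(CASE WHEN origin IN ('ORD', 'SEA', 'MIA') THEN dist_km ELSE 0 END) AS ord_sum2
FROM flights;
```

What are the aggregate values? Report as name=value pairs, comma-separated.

ord_sum=10535, ord_sum2=29514

[ord_sum: origin = 'ORD']
flight=G48: ✗
flight=G12: ✗
flight=G83: ✓ → 5767
flight=G42: ✗
flight=G85: ✗
flight=G58: ✓ → 2706
flight=G46: ✓ → 1858
flight=G41: ✗
flight=G73: ✓ → 204
flight=G23: ✗
flight=G98: ✗
flight=G62: ✗
flight=G81: ✗
ord_sum = 5767 + 2706 + 1858 + 204 = 10535
—
[ord_sum2: origin IN ('ORD', 'SEA', 'MIA')]
flight=G48: ✗
flight=G12: ✓ → 4408
flight=G83: ✓ → 5767
flight=G42: ✓ → 1172
flight=G85: ✓ → 4546
flight=G58: ✓ → 2706
flight=G46: ✓ → 1858
flight=G41: ✗
flight=G73: ✓ → 204
flight=G23: ✓ → 5627
flight=G98: ✓ → 3226
flight=G62: ✗
flight=G81: ✗
ord_sum2 = 4408 + 5767 + 1172 + 4546 + 2706 + 1858 + 204 + 5627 + 3226 = 29514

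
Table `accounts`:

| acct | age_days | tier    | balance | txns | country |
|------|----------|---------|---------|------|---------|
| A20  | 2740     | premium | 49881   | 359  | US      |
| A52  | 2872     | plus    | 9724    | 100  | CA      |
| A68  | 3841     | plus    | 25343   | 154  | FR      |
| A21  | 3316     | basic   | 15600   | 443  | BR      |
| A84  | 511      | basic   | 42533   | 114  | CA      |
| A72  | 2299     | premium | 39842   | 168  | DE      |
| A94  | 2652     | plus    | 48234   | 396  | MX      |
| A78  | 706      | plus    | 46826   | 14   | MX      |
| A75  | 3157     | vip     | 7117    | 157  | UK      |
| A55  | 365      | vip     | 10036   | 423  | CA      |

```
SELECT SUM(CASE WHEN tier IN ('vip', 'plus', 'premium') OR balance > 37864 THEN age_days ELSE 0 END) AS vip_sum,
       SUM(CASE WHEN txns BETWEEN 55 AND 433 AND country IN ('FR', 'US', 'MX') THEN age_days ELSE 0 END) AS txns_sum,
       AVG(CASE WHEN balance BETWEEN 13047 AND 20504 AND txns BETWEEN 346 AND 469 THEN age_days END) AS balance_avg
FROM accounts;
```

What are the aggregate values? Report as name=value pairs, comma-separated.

[vip_sum: tier IN ('vip', 'plus', 'premium') OR balance > 37864]
acct=A20: ✓ → 2740
acct=A52: ✓ → 2872
acct=A68: ✓ → 3841
acct=A21: ✗
acct=A84: ✓ → 511
acct=A72: ✓ → 2299
acct=A94: ✓ → 2652
acct=A78: ✓ → 706
acct=A75: ✓ → 3157
acct=A55: ✓ → 365
vip_sum = 2740 + 2872 + 3841 + 511 + 2299 + 2652 + 706 + 3157 + 365 = 19143
—
[txns_sum: txns BETWEEN 55 AND 433 AND country IN ('FR', 'US', 'MX')]
acct=A20: ✓ → 2740
acct=A52: ✗
acct=A68: ✓ → 3841
acct=A21: ✗
acct=A84: ✗
acct=A72: ✗
acct=A94: ✓ → 2652
acct=A78: ✗
acct=A75: ✗
acct=A55: ✗
txns_sum = 2740 + 3841 + 2652 = 9233
—
[balance_avg: balance BETWEEN 13047 AND 20504 AND txns BETWEEN 346 AND 469]
acct=A20: ✗
acct=A52: ✗
acct=A68: ✗
acct=A21: ✓ → 3316
acct=A84: ✗
acct=A72: ✗
acct=A94: ✗
acct=A78: ✗
acct=A75: ✗
acct=A55: ✗
balance_avg = 3316

vip_sum=19143, txns_sum=9233, balance_avg=3316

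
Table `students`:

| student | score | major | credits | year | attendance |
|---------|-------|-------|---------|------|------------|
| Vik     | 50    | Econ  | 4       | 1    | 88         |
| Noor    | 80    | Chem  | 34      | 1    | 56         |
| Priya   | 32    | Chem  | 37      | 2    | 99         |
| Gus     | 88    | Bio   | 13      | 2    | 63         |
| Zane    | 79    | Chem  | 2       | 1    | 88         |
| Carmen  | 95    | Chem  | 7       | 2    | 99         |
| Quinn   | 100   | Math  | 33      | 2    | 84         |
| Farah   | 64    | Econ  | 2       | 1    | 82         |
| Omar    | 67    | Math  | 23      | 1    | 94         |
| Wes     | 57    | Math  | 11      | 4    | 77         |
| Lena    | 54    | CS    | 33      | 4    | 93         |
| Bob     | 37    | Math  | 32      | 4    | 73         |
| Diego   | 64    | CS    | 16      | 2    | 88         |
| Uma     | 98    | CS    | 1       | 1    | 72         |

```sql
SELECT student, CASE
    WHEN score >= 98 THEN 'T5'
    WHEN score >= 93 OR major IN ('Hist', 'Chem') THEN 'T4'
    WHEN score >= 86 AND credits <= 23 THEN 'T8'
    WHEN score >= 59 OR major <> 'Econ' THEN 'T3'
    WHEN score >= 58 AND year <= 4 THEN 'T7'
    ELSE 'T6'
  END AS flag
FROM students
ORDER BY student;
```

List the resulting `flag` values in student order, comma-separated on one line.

T3, T4, T3, T3, T8, T3, T4, T3, T4, T5, T5, T6, T3, T4

student=Bob: score >= 59 OR major <> 'Econ' → T3
student=Carmen: score >= 93 OR major IN ('Hist', 'Chem') → T4
student=Diego: score >= 59 OR major <> 'Econ' → T3
student=Farah: score >= 59 OR major <> 'Econ' → T3
student=Gus: score >= 86 AND credits <= 23 → T8
student=Lena: score >= 59 OR major <> 'Econ' → T3
student=Noor: score >= 93 OR major IN ('Hist', 'Chem') → T4
student=Omar: score >= 59 OR major <> 'Econ' → T3
student=Priya: score >= 93 OR major IN ('Hist', 'Chem') → T4
student=Quinn: score >= 98 → T5
student=Uma: score >= 98 → T5
student=Vik: ELSE → T6
student=Wes: score >= 59 OR major <> 'Econ' → T3
student=Zane: score >= 93 OR major IN ('Hist', 'Chem') → T4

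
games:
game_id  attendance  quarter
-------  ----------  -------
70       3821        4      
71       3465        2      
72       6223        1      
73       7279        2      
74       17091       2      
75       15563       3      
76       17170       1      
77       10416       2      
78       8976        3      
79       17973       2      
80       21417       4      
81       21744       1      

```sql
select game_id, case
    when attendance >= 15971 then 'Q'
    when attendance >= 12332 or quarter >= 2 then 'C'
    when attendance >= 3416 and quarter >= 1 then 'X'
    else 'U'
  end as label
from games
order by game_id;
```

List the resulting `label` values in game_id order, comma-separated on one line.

game_id=70: attendance >= 12332 or quarter >= 2 → C
game_id=71: attendance >= 12332 or quarter >= 2 → C
game_id=72: attendance >= 3416 and quarter >= 1 → X
game_id=73: attendance >= 12332 or quarter >= 2 → C
game_id=74: attendance >= 15971 → Q
game_id=75: attendance >= 12332 or quarter >= 2 → C
game_id=76: attendance >= 15971 → Q
game_id=77: attendance >= 12332 or quarter >= 2 → C
game_id=78: attendance >= 12332 or quarter >= 2 → C
game_id=79: attendance >= 15971 → Q
game_id=80: attendance >= 15971 → Q
game_id=81: attendance >= 15971 → Q

C, C, X, C, Q, C, Q, C, C, Q, Q, Q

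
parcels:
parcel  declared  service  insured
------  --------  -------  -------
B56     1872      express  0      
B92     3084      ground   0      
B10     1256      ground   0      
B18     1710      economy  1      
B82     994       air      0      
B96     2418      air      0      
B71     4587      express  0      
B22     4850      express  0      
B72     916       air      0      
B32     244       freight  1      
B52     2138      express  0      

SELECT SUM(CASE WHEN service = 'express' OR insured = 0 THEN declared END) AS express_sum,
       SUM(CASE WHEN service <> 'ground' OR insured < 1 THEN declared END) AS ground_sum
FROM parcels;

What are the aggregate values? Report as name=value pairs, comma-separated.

[express_sum: service = 'express' OR insured = 0]
parcel=B56: ✓ → 1872
parcel=B92: ✓ → 3084
parcel=B10: ✓ → 1256
parcel=B18: ✗
parcel=B82: ✓ → 994
parcel=B96: ✓ → 2418
parcel=B71: ✓ → 4587
parcel=B22: ✓ → 4850
parcel=B72: ✓ → 916
parcel=B32: ✗
parcel=B52: ✓ → 2138
express_sum = 1872 + 3084 + 1256 + 994 + 2418 + 4587 + 4850 + 916 + 2138 = 22115
—
[ground_sum: service <> 'ground' OR insured < 1]
parcel=B56: ✓ → 1872
parcel=B92: ✓ → 3084
parcel=B10: ✓ → 1256
parcel=B18: ✓ → 1710
parcel=B82: ✓ → 994
parcel=B96: ✓ → 2418
parcel=B71: ✓ → 4587
parcel=B22: ✓ → 4850
parcel=B72: ✓ → 916
parcel=B32: ✓ → 244
parcel=B52: ✓ → 2138
ground_sum = 1872 + 3084 + 1256 + 1710 + 994 + 2418 + 4587 + 4850 + 916 + 244 + 2138 = 24069

express_sum=22115, ground_sum=24069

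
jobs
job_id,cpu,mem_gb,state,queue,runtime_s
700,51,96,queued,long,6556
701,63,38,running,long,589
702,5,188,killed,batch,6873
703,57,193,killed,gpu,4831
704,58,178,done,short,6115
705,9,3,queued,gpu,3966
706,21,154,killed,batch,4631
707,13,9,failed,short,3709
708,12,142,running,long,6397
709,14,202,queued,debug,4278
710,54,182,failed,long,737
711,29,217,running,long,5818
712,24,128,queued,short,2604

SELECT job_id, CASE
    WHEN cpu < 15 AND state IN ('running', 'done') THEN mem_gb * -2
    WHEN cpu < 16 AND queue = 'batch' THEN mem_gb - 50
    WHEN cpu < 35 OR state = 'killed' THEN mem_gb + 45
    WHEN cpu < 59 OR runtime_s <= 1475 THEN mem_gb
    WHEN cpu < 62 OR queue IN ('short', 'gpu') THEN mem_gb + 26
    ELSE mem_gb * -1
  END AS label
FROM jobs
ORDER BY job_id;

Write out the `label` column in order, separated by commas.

96, 38, 138, 238, 178, 48, 199, 54, -284, 247, 182, 262, 173

job_id=700: cpu < 59 OR runtime_s <= 1475 → 96
job_id=701: cpu < 59 OR runtime_s <= 1475 → 38
job_id=702: cpu < 16 AND queue = 'batch' → 138
job_id=703: cpu < 35 OR state = 'killed' → 238
job_id=704: cpu < 59 OR runtime_s <= 1475 → 178
job_id=705: cpu < 35 OR state = 'killed' → 48
job_id=706: cpu < 35 OR state = 'killed' → 199
job_id=707: cpu < 35 OR state = 'killed' → 54
job_id=708: cpu < 15 AND state IN ('running', 'done') → -284
job_id=709: cpu < 35 OR state = 'killed' → 247
job_id=710: cpu < 59 OR runtime_s <= 1475 → 182
job_id=711: cpu < 35 OR state = 'killed' → 262
job_id=712: cpu < 35 OR state = 'killed' → 173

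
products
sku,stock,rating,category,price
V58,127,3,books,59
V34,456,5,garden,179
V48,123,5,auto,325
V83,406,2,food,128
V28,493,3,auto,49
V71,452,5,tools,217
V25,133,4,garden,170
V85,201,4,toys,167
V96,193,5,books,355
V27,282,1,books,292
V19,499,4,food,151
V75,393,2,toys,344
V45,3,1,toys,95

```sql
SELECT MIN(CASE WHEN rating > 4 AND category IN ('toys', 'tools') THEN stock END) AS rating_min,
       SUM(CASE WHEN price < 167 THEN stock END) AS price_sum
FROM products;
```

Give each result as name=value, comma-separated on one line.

[rating_min: rating > 4 AND category IN ('toys', 'tools')]
sku=V58: ✗
sku=V34: ✗
sku=V48: ✗
sku=V83: ✗
sku=V28: ✗
sku=V71: ✓ → 452
sku=V25: ✗
sku=V85: ✗
sku=V96: ✗
sku=V27: ✗
sku=V19: ✗
sku=V75: ✗
sku=V45: ✗
rating_min = MIN(452) = 452
—
[price_sum: price < 167]
sku=V58: ✓ → 127
sku=V34: ✗
sku=V48: ✗
sku=V83: ✓ → 406
sku=V28: ✓ → 493
sku=V71: ✗
sku=V25: ✗
sku=V85: ✗
sku=V96: ✗
sku=V27: ✗
sku=V19: ✓ → 499
sku=V75: ✗
sku=V45: ✓ → 3
price_sum = 127 + 406 + 493 + 499 + 3 = 1528

rating_min=452, price_sum=1528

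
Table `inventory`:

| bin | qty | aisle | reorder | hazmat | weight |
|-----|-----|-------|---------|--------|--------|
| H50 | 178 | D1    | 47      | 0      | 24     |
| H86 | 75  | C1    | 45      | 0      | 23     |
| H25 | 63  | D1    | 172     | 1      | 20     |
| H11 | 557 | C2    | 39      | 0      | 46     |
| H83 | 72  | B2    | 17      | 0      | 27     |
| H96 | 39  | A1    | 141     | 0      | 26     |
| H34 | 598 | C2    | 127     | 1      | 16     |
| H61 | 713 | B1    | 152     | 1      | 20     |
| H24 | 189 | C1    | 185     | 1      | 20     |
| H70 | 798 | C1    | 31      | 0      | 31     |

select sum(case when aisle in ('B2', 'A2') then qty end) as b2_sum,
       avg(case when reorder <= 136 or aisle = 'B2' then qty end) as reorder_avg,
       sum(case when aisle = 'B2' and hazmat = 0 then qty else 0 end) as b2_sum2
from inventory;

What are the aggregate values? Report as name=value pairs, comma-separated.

[b2_sum: aisle in ('B2', 'A2')]
bin=H50: ✗
bin=H86: ✗
bin=H25: ✗
bin=H11: ✗
bin=H83: ✓ → 72
bin=H96: ✗
bin=H34: ✗
bin=H61: ✗
bin=H24: ✗
bin=H70: ✗
b2_sum = 72
—
[reorder_avg: reorder <= 136 or aisle = 'B2']
bin=H50: ✓ → 178
bin=H86: ✓ → 75
bin=H25: ✗
bin=H11: ✓ → 557
bin=H83: ✓ → 72
bin=H96: ✗
bin=H34: ✓ → 598
bin=H61: ✗
bin=H24: ✗
bin=H70: ✓ → 798
reorder_avg = (178 + 75 + 557 + 72 + 598 + 798) / 6 = 379.6666666667
—
[b2_sum2: aisle = 'B2' and hazmat = 0]
bin=H50: ✗
bin=H86: ✗
bin=H25: ✗
bin=H11: ✗
bin=H83: ✓ → 72
bin=H96: ✗
bin=H34: ✗
bin=H61: ✗
bin=H24: ✗
bin=H70: ✗
b2_sum2 = 72

b2_sum=72, reorder_avg=379.6666666667, b2_sum2=72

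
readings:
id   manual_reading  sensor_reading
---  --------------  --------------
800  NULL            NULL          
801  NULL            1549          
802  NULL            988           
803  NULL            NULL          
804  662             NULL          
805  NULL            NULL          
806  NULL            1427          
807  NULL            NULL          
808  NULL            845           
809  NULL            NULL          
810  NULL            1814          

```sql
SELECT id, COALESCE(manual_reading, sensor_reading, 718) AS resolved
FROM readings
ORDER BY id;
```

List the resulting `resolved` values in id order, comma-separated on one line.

id=800: manual_reading=NULL, sensor_reading=NULL, → literal 718 → 718
id=801: manual_reading=NULL, sensor_reading=1549 → 1549
id=802: manual_reading=NULL, sensor_reading=988 → 988
id=803: manual_reading=NULL, sensor_reading=NULL, → literal 718 → 718
id=804: manual_reading=662 → 662
id=805: manual_reading=NULL, sensor_reading=NULL, → literal 718 → 718
id=806: manual_reading=NULL, sensor_reading=1427 → 1427
id=807: manual_reading=NULL, sensor_reading=NULL, → literal 718 → 718
id=808: manual_reading=NULL, sensor_reading=845 → 845
id=809: manual_reading=NULL, sensor_reading=NULL, → literal 718 → 718
id=810: manual_reading=NULL, sensor_reading=1814 → 1814

718, 1549, 988, 718, 662, 718, 1427, 718, 845, 718, 1814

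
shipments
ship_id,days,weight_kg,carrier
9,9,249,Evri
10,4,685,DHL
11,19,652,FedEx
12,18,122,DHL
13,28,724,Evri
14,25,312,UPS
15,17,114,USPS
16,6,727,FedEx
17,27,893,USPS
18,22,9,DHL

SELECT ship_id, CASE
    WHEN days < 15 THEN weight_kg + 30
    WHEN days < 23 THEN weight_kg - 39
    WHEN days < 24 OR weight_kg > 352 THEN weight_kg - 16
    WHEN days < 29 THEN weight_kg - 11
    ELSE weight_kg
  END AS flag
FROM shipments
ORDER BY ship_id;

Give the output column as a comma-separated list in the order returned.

279, 715, 613, 83, 708, 301, 75, 757, 877, -30

ship_id=9: days < 15 → 279
ship_id=10: days < 15 → 715
ship_id=11: days < 23 → 613
ship_id=12: days < 23 → 83
ship_id=13: days < 24 OR weight_kg > 352 → 708
ship_id=14: days < 29 → 301
ship_id=15: days < 23 → 75
ship_id=16: days < 15 → 757
ship_id=17: days < 24 OR weight_kg > 352 → 877
ship_id=18: days < 23 → -30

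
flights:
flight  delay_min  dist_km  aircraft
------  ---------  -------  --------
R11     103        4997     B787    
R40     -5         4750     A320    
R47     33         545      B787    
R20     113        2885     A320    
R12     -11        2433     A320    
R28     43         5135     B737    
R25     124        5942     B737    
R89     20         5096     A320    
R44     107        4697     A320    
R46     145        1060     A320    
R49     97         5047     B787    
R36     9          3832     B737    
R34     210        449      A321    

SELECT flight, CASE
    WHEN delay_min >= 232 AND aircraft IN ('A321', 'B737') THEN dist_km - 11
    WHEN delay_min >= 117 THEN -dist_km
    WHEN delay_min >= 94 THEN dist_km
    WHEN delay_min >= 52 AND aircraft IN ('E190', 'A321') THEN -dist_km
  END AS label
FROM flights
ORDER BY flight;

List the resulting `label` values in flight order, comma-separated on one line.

4997, NULL, 2885, -5942, NULL, -449, NULL, NULL, 4697, -1060, NULL, 5047, NULL

flight=R11: delay_min >= 94 → 4997
flight=R12: (no match → NULL) → NULL
flight=R20: delay_min >= 94 → 2885
flight=R25: delay_min >= 117 → -5942
flight=R28: (no match → NULL) → NULL
flight=R34: delay_min >= 117 → -449
flight=R36: (no match → NULL) → NULL
flight=R40: (no match → NULL) → NULL
flight=R44: delay_min >= 94 → 4697
flight=R46: delay_min >= 117 → -1060
flight=R47: (no match → NULL) → NULL
flight=R49: delay_min >= 94 → 5047
flight=R89: (no match → NULL) → NULL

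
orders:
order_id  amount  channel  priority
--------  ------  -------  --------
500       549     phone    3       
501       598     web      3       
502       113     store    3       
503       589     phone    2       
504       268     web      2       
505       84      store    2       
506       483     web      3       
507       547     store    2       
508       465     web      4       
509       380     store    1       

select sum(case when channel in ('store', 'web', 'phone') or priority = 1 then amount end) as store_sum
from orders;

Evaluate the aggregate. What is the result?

4076

order_id=500: ✓ → 549
order_id=501: ✓ → 598
order_id=502: ✓ → 113
order_id=503: ✓ → 589
order_id=504: ✓ → 268
order_id=505: ✓ → 84
order_id=506: ✓ → 483
order_id=507: ✓ → 547
order_id=508: ✓ → 465
order_id=509: ✓ → 380
store_sum = 549 + 598 + 113 + 589 + 268 + 84 + 483 + 547 + 465 + 380 = 4076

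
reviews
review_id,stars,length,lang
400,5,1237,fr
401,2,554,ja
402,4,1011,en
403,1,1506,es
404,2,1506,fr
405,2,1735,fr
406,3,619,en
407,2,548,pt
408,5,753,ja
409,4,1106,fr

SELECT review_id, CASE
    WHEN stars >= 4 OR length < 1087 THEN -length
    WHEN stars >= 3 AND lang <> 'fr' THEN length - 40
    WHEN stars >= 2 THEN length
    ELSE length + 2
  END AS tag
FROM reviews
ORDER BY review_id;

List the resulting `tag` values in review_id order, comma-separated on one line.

-1237, -554, -1011, 1508, 1506, 1735, -619, -548, -753, -1106

review_id=400: stars >= 4 OR length < 1087 → -1237
review_id=401: stars >= 4 OR length < 1087 → -554
review_id=402: stars >= 4 OR length < 1087 → -1011
review_id=403: ELSE → 1508
review_id=404: stars >= 2 → 1506
review_id=405: stars >= 2 → 1735
review_id=406: stars >= 4 OR length < 1087 → -619
review_id=407: stars >= 4 OR length < 1087 → -548
review_id=408: stars >= 4 OR length < 1087 → -753
review_id=409: stars >= 4 OR length < 1087 → -1106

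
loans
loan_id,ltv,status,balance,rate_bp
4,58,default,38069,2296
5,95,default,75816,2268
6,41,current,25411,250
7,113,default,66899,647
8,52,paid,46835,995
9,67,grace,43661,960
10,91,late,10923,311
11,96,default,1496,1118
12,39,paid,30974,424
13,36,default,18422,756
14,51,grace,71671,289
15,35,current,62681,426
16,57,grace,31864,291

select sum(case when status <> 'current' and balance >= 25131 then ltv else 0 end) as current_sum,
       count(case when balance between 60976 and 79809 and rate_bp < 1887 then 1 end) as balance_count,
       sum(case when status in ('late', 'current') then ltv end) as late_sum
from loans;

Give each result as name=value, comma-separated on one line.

current_sum=532, balance_count=3, late_sum=167

[current_sum: status <> 'current' and balance >= 25131]
loan_id=4: ✓ → 58
loan_id=5: ✓ → 95
loan_id=6: ✗
loan_id=7: ✓ → 113
loan_id=8: ✓ → 52
loan_id=9: ✓ → 67
loan_id=10: ✗
loan_id=11: ✗
loan_id=12: ✓ → 39
loan_id=13: ✗
loan_id=14: ✓ → 51
loan_id=15: ✗
loan_id=16: ✓ → 57
current_sum = 58 + 95 + 113 + 52 + 67 + 39 + 51 + 57 = 532
—
[balance_count: balance between 60976 and 79809 and rate_bp < 1887]
loan_id=4: ✗
loan_id=5: ✗
loan_id=6: ✗
loan_id=7: ✓ → 1
loan_id=8: ✗
loan_id=9: ✗
loan_id=10: ✗
loan_id=11: ✗
loan_id=12: ✗
loan_id=13: ✗
loan_id=14: ✓ → 1
loan_id=15: ✓ → 1
loan_id=16: ✗
balance_count = COUNT(1, 1, 1) = 3
—
[late_sum: status in ('late', 'current')]
loan_id=4: ✗
loan_id=5: ✗
loan_id=6: ✓ → 41
loan_id=7: ✗
loan_id=8: ✗
loan_id=9: ✗
loan_id=10: ✓ → 91
loan_id=11: ✗
loan_id=12: ✗
loan_id=13: ✗
loan_id=14: ✗
loan_id=15: ✓ → 35
loan_id=16: ✗
late_sum = 41 + 91 + 35 = 167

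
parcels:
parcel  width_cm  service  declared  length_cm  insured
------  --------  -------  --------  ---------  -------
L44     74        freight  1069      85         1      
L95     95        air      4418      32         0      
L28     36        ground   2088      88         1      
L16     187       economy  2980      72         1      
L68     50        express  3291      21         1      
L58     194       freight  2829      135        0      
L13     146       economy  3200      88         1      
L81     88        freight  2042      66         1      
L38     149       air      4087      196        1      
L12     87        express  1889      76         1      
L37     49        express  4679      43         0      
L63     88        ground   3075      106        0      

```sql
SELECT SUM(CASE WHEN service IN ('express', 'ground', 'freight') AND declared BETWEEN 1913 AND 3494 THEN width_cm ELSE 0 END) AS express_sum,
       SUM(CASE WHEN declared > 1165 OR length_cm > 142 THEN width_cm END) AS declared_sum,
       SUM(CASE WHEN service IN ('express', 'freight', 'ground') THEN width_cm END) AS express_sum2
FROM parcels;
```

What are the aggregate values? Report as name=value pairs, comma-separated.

[express_sum: service IN ('express', 'ground', 'freight') AND declared BETWEEN 1913 AND 3494]
parcel=L44: ✗
parcel=L95: ✗
parcel=L28: ✓ → 36
parcel=L16: ✗
parcel=L68: ✓ → 50
parcel=L58: ✓ → 194
parcel=L13: ✗
parcel=L81: ✓ → 88
parcel=L38: ✗
parcel=L12: ✗
parcel=L37: ✗
parcel=L63: ✓ → 88
express_sum = 36 + 50 + 194 + 88 + 88 = 456
—
[declared_sum: declared > 1165 OR length_cm > 142]
parcel=L44: ✗
parcel=L95: ✓ → 95
parcel=L28: ✓ → 36
parcel=L16: ✓ → 187
parcel=L68: ✓ → 50
parcel=L58: ✓ → 194
parcel=L13: ✓ → 146
parcel=L81: ✓ → 88
parcel=L38: ✓ → 149
parcel=L12: ✓ → 87
parcel=L37: ✓ → 49
parcel=L63: ✓ → 88
declared_sum = 95 + 36 + 187 + 50 + 194 + 146 + 88 + 149 + 87 + 49 + 88 = 1169
—
[express_sum2: service IN ('express', 'freight', 'ground')]
parcel=L44: ✓ → 74
parcel=L95: ✗
parcel=L28: ✓ → 36
parcel=L16: ✗
parcel=L68: ✓ → 50
parcel=L58: ✓ → 194
parcel=L13: ✗
parcel=L81: ✓ → 88
parcel=L38: ✗
parcel=L12: ✓ → 87
parcel=L37: ✓ → 49
parcel=L63: ✓ → 88
express_sum2 = 74 + 36 + 50 + 194 + 88 + 87 + 49 + 88 = 666

express_sum=456, declared_sum=1169, express_sum2=666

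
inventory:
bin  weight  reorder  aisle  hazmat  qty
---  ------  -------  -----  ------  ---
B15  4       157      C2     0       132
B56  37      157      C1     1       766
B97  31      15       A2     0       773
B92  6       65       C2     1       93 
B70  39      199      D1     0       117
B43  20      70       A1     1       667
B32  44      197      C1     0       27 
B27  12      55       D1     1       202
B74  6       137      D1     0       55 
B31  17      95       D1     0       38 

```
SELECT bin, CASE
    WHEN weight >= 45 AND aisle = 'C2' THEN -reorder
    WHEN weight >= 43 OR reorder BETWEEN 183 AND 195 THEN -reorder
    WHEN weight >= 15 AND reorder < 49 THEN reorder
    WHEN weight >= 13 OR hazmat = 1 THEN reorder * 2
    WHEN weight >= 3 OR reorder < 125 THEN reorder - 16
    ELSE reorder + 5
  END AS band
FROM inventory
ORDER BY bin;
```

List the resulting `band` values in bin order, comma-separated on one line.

141, 110, 190, -197, 140, 314, 398, 121, 130, 15

bin=B15: weight >= 3 OR reorder < 125 → 141
bin=B27: weight >= 13 OR hazmat = 1 → 110
bin=B31: weight >= 13 OR hazmat = 1 → 190
bin=B32: weight >= 43 OR reorder BETWEEN 183 AND 195 → -197
bin=B43: weight >= 13 OR hazmat = 1 → 140
bin=B56: weight >= 13 OR hazmat = 1 → 314
bin=B70: weight >= 13 OR hazmat = 1 → 398
bin=B74: weight >= 3 OR reorder < 125 → 121
bin=B92: weight >= 13 OR hazmat = 1 → 130
bin=B97: weight >= 15 AND reorder < 49 → 15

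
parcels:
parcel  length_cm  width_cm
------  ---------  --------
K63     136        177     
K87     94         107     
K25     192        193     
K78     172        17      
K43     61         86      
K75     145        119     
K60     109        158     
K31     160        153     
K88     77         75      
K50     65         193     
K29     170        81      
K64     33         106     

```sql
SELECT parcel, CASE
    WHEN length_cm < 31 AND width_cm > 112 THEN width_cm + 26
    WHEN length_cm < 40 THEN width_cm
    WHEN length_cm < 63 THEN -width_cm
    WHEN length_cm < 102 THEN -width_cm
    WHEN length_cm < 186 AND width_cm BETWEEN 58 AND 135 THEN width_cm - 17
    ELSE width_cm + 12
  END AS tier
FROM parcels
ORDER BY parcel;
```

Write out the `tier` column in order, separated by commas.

parcel=K25: ELSE → 205
parcel=K29: length_cm < 186 AND width_cm BETWEEN 58 AND 135 → 64
parcel=K31: ELSE → 165
parcel=K43: length_cm < 63 → -86
parcel=K50: length_cm < 102 → -193
parcel=K60: ELSE → 170
parcel=K63: ELSE → 189
parcel=K64: length_cm < 40 → 106
parcel=K75: length_cm < 186 AND width_cm BETWEEN 58 AND 135 → 102
parcel=K78: ELSE → 29
parcel=K87: length_cm < 102 → -107
parcel=K88: length_cm < 102 → -75

205, 64, 165, -86, -193, 170, 189, 106, 102, 29, -107, -75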